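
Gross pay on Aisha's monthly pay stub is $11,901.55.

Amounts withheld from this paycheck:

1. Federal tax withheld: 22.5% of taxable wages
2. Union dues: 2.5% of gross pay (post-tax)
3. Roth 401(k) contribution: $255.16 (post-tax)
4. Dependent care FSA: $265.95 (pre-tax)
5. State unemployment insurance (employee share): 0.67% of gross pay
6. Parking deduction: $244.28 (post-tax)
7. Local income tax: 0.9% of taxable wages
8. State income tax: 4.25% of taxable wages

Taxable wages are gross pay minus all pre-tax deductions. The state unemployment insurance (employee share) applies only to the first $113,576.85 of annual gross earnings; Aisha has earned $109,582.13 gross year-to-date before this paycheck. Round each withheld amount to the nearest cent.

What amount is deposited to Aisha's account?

$7,594.62

Dependent care FSA: $265.95
Taxable wages = $11,901.55 − $265.95 = $11,635.60
Local income tax: $11,635.60 × 0.009 = $104.72
State income tax: $11,635.60 × 0.0425 = $494.51
Federal tax withheld: $11,635.60 × 0.225 = $2,618.01
State unemployment insurance (employee share): only $113,576.85 − $109,582.13 = $3,994.72 of this check is subject → $3,994.72 × 0.0067 = $26.76
Roth 401(k) contribution: $255.16
Union dues: $11,901.55 × 0.025 = $297.54
Parking deduction: $244.28
Total deductions = $265.95 + $104.72 + $494.51 + $2,618.01 + $26.76 + $255.16 + $297.54 + $244.28 = $4,306.93
Net pay = $11,901.55 − $4,306.93 = $7,594.62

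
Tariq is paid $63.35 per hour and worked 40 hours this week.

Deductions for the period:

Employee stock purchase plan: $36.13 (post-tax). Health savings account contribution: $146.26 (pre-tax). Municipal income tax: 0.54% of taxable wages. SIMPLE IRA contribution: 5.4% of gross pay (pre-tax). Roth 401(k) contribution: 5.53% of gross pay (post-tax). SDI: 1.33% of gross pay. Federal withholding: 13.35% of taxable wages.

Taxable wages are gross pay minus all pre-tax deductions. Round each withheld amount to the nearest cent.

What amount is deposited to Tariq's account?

Gross pay: 40 × $63.35 = $2,534.00
SIMPLE IRA contribution: $2,534.00 × 0.054 = $136.84
Health savings account contribution: $146.26
Pre-tax total = $136.84 + $146.26 = $283.10
Taxable wages = $2,534.00 − $283.10 = $2,250.90
Federal withholding: $2,250.90 × 0.1335 = $300.50
Municipal income tax: $2,250.90 × 0.0054 = $12.15
SDI: $2,534.00 × 0.0133 = $33.70
Roth 401(k) contribution: $2,534.00 × 0.0553 = $140.13
Employee stock purchase plan: $36.13
Total deductions = $136.84 + $146.26 + $300.50 + $12.15 + $33.70 + $140.13 + $36.13 = $805.71
Net pay = $2,534.00 − $805.71 = $1,728.29

$1,728.29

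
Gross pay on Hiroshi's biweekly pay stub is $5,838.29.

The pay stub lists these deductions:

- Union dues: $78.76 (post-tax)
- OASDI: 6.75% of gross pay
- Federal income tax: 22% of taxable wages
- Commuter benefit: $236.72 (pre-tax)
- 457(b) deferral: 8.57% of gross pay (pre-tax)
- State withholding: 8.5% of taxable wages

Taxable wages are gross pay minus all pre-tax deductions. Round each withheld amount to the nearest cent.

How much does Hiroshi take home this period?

$3,072.52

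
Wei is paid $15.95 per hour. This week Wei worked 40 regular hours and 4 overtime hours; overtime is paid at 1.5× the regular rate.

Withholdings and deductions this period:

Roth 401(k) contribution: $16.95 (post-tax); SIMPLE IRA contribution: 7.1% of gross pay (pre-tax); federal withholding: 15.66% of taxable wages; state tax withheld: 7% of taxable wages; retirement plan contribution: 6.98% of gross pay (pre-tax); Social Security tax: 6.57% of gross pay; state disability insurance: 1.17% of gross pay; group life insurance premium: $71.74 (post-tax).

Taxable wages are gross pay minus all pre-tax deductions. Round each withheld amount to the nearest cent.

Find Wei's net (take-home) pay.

Regular pay: 40 × $15.95 = $638.00
Overtime pay: 4 × $15.95 × 1.5 = $95.70
Gross pay = $638.00 + $95.70 = $733.70
Retirement plan contribution: $733.70 × 0.0698 = $51.21
SIMPLE IRA contribution: $733.70 × 0.071 = $52.09
Pre-tax total = $51.21 + $52.09 = $103.30
Taxable wages = $733.70 − $103.30 = $630.40
Federal withholding: $630.40 × 0.1566 = $98.72
State tax withheld: $630.40 × 0.07 = $44.13
Social Security tax: $733.70 × 0.0657 = $48.20
State disability insurance: $733.70 × 0.0117 = $8.58
Roth 401(k) contribution: $16.95
Group life insurance premium: $71.74
Total deductions = $51.21 + $52.09 + $98.72 + $44.13 + $48.20 + $8.58 + $16.95 + $71.74 = $391.62
Net pay = $733.70 − $391.62 = $342.08

$342.08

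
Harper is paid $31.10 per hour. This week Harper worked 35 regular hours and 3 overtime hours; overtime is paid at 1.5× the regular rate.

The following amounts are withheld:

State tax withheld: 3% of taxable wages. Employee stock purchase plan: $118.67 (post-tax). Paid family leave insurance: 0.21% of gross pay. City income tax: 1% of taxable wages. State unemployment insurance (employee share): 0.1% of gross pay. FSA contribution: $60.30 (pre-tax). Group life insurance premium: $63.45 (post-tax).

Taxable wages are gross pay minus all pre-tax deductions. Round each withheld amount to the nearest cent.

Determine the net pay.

$935.50

Regular pay: 35 × $31.10 = $1,088.50
Overtime pay: 3 × $31.10 × 1.5 = $139.95
Gross pay = $1,088.50 + $139.95 = $1,228.45
FSA contribution: $60.30
Taxable wages = $1,228.45 − $60.30 = $1,168.15
State tax withheld: $1,168.15 × 0.03 = $35.04
City income tax: $1,168.15 × 0.01 = $11.68
Paid family leave insurance: $1,228.45 × 0.0021 = $2.58
State unemployment insurance (employee share): $1,228.45 × 0.001 = $1.23
Employee stock purchase plan: $118.67
Group life insurance premium: $63.45
Total deductions = $60.30 + $35.04 + $11.68 + $2.58 + $1.23 + $118.67 + $63.45 = $292.95
Net pay = $1,228.45 − $292.95 = $935.50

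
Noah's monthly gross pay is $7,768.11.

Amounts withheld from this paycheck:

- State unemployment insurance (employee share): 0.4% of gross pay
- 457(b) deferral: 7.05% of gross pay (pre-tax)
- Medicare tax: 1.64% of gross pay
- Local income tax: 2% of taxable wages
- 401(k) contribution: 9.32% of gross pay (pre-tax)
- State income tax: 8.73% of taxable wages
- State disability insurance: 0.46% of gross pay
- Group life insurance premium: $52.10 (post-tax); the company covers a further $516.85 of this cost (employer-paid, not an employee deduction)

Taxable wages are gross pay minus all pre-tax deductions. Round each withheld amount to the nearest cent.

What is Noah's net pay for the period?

$5,553.10

457(b) deferral: $7,768.11 × 0.0705 = $547.65
401(k) contribution: $7,768.11 × 0.0932 = $723.99
Pre-tax total = $547.65 + $723.99 = $1,271.64
Taxable wages = $7,768.11 − $1,271.64 = $6,496.47
Local income tax: $6,496.47 × 0.02 = $129.93
State income tax: $6,496.47 × 0.0873 = $567.14
State disability insurance: $7,768.11 × 0.0046 = $35.73
Medicare tax: $7,768.11 × 0.0164 = $127.40
State unemployment insurance (employee share): $7,768.11 × 0.004 = $31.07
Group life insurance premium: $52.10
(Employer's $516.85 toward group life insurance premium is not withheld from the employee.)
Total deductions = $547.65 + $723.99 + $129.93 + $567.14 + $35.73 + $127.40 + $31.07 + $52.10 = $2,215.01
Net pay = $7,768.11 − $2,215.01 = $5,553.10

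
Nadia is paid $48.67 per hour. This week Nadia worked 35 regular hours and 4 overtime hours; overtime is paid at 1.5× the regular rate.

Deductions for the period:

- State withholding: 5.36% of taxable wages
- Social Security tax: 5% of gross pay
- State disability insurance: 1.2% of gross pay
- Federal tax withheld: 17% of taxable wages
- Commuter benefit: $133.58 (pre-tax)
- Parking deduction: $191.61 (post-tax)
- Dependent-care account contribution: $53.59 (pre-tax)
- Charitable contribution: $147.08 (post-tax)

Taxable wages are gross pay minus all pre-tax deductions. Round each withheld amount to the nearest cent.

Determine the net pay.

$941.56

Regular pay: 35 × $48.67 = $1703.45
Overtime pay: 4 × $48.67 × 1.5 = $292.02
Gross pay = $1703.45 + $292.02 = $1995.47
Commuter benefit: $133.58
Dependent-care account contribution: $53.59
Pre-tax total = $133.58 + $53.59 = $187.17
Taxable wages = $1995.47 − $187.17 = $1808.30
State withholding: $1808.30 × 0.0536 = $96.92
Federal tax withheld: $1808.30 × 0.17 = $307.41
Social Security tax: $1995.47 × 0.05 = $99.77
State disability insurance: $1995.47 × 0.012 = $23.95
Charitable contribution: $147.08
Parking deduction: $191.61
Total deductions = $133.58 + $53.59 + $96.92 + $307.41 + $99.77 + $23.95 + $147.08 + $191.61 = $1053.91
Net pay = $1995.47 − $1053.91 = $941.56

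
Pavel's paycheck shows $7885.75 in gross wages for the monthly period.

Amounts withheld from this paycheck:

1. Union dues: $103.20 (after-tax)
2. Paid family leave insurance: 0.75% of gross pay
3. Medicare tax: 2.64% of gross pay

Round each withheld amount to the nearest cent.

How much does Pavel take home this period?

Paid family leave insurance: $7885.75 × 0.0075 = $59.14
Medicare tax: $7885.75 × 0.0264 = $208.18
Union dues: $103.20
Total deductions = $59.14 + $208.18 + $103.20 = $370.52
Net pay = $7885.75 − $370.52 = $7515.23

$7515.23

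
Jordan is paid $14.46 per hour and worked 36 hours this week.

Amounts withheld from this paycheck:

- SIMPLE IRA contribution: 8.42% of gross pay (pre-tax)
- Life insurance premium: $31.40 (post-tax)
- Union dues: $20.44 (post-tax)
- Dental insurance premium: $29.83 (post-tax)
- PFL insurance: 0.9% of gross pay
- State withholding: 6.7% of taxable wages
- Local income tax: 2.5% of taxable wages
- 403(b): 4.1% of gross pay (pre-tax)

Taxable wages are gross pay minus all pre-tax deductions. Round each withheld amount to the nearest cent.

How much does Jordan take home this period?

Gross pay: 36 × $14.46 = $520.56
SIMPLE IRA contribution: $520.56 × 0.0842 = $43.83
403(b): $520.56 × 0.041 = $21.34
Pre-tax total = $43.83 + $21.34 = $65.17
Taxable wages = $520.56 − $65.17 = $455.39
Local income tax: $455.39 × 0.025 = $11.38
State withholding: $455.39 × 0.067 = $30.51
PFL insurance: $520.56 × 0.009 = $4.69
Life insurance premium: $31.40
Union dues: $20.44
Dental insurance premium: $29.83
Total deductions = $43.83 + $21.34 + $11.38 + $30.51 + $4.69 + $31.40 + $20.44 + $29.83 = $193.42
Net pay = $520.56 − $193.42 = $327.14

$327.14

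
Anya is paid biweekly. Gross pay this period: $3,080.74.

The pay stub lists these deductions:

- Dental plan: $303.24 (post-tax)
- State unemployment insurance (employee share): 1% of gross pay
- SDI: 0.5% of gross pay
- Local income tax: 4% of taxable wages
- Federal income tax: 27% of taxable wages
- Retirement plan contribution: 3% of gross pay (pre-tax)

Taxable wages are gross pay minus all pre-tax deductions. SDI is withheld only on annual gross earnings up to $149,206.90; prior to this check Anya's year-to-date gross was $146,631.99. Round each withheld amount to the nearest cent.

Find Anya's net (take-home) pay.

$1,715.02

Retirement plan contribution: $3,080.74 × 0.03 = $92.42
Taxable wages = $3,080.74 − $92.42 = $2,988.32
Federal income tax: $2,988.32 × 0.27 = $806.85
Local income tax: $2,988.32 × 0.04 = $119.53
SDI: only $149,206.90 − $146,631.99 = $2,574.91 of this check is subject → $2,574.91 × 0.005 = $12.87
State unemployment insurance (employee share): $3,080.74 × 0.01 = $30.81
Dental plan: $303.24
Total deductions = $92.42 + $806.85 + $119.53 + $12.87 + $30.81 + $303.24 = $1,365.72
Net pay = $3,080.74 − $1,365.72 = $1,715.02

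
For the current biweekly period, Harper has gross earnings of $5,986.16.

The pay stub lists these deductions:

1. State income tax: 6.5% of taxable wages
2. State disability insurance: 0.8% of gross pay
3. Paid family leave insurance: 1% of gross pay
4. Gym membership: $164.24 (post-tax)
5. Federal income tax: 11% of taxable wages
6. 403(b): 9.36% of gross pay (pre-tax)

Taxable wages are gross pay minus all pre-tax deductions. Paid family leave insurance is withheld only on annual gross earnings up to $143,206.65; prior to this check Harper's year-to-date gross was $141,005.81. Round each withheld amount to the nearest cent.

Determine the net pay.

$4,242.20

403(b): $5,986.16 × 0.0936 = $560.30
Taxable wages = $5,986.16 − $560.30 = $5,425.86
Federal income tax: $5,425.86 × 0.11 = $596.84
State income tax: $5,425.86 × 0.065 = $352.68
State disability insurance: $5,986.16 × 0.008 = $47.89
Paid family leave insurance: only $143,206.65 − $141,005.81 = $2,200.84 of this check is subject → $2,200.84 × 0.01 = $22.01
Gym membership: $164.24
Total deductions = $560.30 + $596.84 + $352.68 + $47.89 + $22.01 + $164.24 = $1,743.96
Net pay = $5,986.16 − $1,743.96 = $4,242.20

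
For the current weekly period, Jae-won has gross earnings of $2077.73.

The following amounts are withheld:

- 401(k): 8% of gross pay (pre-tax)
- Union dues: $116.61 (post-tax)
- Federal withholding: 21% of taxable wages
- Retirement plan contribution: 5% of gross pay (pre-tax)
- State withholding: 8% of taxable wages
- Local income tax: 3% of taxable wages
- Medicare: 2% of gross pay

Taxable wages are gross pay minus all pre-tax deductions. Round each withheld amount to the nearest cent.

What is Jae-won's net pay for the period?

$1071.02

Retirement plan contribution: $2077.73 × 0.05 = $103.89
401(k): $2077.73 × 0.08 = $166.22
Pre-tax total = $103.89 + $166.22 = $270.11
Taxable wages = $2077.73 − $270.11 = $1807.62
Federal withholding: $1807.62 × 0.21 = $379.60
Local income tax: $1807.62 × 0.03 = $54.23
State withholding: $1807.62 × 0.08 = $144.61
Medicare: $2077.73 × 0.02 = $41.55
Union dues: $116.61
Total deductions = $103.89 + $166.22 + $379.60 + $54.23 + $144.61 + $41.55 + $116.61 = $1006.71
Net pay = $2077.73 − $1006.71 = $1071.02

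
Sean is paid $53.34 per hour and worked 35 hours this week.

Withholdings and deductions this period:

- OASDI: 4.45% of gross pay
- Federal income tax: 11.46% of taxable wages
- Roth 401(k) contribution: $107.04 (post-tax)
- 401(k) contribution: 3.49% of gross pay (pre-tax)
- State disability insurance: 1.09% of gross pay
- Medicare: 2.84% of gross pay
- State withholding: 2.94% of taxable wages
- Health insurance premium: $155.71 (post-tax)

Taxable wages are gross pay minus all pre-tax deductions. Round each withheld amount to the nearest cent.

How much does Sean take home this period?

$1,123.10

Gross pay: 35 × $53.34 = $1,866.90
401(k) contribution: $1,866.90 × 0.0349 = $65.15
Taxable wages = $1,866.90 − $65.15 = $1,801.75
Federal income tax: $1,801.75 × 0.1146 = $206.48
State withholding: $1,801.75 × 0.0294 = $52.97
State disability insurance: $1,866.90 × 0.0109 = $20.35
Medicare: $1,866.90 × 0.0284 = $53.02
OASDI: $1,866.90 × 0.0445 = $83.08
Roth 401(k) contribution: $107.04
Health insurance premium: $155.71
Total deductions = $65.15 + $206.48 + $52.97 + $20.35 + $53.02 + $83.08 + $107.04 + $155.71 = $743.80
Net pay = $1,866.90 − $743.80 = $1,123.10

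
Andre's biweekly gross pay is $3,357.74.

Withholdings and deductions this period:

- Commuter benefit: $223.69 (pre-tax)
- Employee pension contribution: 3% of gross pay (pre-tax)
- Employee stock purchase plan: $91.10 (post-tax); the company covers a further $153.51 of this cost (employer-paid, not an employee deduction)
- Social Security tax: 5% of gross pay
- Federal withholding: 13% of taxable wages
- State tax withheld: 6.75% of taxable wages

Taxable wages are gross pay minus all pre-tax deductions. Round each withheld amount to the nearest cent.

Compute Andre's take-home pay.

$2,175.25

Commuter benefit: $223.69
Employee pension contribution: $3,357.74 × 0.03 = $100.73
Pre-tax total = $223.69 + $100.73 = $324.42
Taxable wages = $3,357.74 − $324.42 = $3,033.32
State tax withheld: $3,033.32 × 0.0675 = $204.75
Federal withholding: $3,033.32 × 0.13 = $394.33
Social Security tax: $3,357.74 × 0.05 = $167.89
Employee stock purchase plan: $91.10
(Employer's $153.51 toward employee stock purchase plan is not withheld from the employee.)
Total deductions = $223.69 + $100.73 + $204.75 + $394.33 + $167.89 + $91.10 = $1,182.49
Net pay = $3,357.74 − $1,182.49 = $2,175.25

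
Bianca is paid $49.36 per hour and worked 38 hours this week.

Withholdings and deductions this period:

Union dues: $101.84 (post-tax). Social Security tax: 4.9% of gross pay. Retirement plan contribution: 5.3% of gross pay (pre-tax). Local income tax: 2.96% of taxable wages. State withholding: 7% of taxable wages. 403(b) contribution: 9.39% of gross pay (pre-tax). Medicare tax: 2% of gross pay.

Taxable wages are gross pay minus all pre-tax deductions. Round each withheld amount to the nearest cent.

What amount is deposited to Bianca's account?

Gross pay: 38 × $49.36 = $1875.68
Retirement plan contribution: $1875.68 × 0.053 = $99.41
403(b) contribution: $1875.68 × 0.0939 = $176.13
Pre-tax total = $99.41 + $176.13 = $275.54
Taxable wages = $1875.68 − $275.54 = $1600.14
Local income tax: $1600.14 × 0.0296 = $47.36
State withholding: $1600.14 × 0.07 = $112.01
Social Security tax: $1875.68 × 0.049 = $91.91
Medicare tax: $1875.68 × 0.02 = $37.51
Union dues: $101.84
Total deductions = $99.41 + $176.13 + $47.36 + $112.01 + $91.91 + $37.51 + $101.84 = $666.17
Net pay = $1875.68 − $666.17 = $1209.51

$1209.51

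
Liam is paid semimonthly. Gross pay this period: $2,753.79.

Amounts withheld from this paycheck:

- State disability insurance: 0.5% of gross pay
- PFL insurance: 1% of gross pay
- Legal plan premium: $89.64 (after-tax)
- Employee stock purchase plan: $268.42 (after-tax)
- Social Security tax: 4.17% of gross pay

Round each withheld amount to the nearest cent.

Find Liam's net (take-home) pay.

$2,239.59

PFL insurance: $2,753.79 × 0.01 = $27.54
Social Security tax: $2,753.79 × 0.0417 = $114.83
State disability insurance: $2,753.79 × 0.005 = $13.77
Employee stock purchase plan: $268.42
Legal plan premium: $89.64
Total deductions = $27.54 + $114.83 + $13.77 + $268.42 + $89.64 = $514.20
Net pay = $2,753.79 − $514.20 = $2,239.59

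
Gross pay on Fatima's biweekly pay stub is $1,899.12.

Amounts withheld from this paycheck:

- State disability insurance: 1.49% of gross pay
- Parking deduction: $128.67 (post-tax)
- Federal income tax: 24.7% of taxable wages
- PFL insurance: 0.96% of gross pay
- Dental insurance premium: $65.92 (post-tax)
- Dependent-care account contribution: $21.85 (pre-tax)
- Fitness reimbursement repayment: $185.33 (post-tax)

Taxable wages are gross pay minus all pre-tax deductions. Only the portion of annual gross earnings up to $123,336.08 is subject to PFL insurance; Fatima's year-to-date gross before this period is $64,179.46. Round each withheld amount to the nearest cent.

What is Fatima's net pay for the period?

Dependent-care account contribution: $21.85
Taxable wages = $1,899.12 − $21.85 = $1,877.27
Federal income tax: $1,877.27 × 0.247 = $463.69
PFL insurance: cap not yet reached, full $1,899.12 is subject → $1,899.12 × 0.0096 = $18.23
State disability insurance: $1,899.12 × 0.0149 = $28.30
Parking deduction: $128.67
Fitness reimbursement repayment: $185.33
Dental insurance premium: $65.92
Total deductions = $21.85 + $463.69 + $18.23 + $28.30 + $128.67 + $185.33 + $65.92 = $911.99
Net pay = $1,899.12 − $911.99 = $987.13

$987.13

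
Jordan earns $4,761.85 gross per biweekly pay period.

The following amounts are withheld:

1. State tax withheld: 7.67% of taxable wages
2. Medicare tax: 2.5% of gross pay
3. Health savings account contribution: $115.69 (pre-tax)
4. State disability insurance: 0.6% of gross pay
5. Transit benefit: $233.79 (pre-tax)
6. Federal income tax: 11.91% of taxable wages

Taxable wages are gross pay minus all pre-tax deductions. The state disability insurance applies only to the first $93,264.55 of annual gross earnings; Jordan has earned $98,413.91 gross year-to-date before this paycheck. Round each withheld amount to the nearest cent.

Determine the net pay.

$3,429.38

Transit benefit: $233.79
Health savings account contribution: $115.69
Pre-tax total = $233.79 + $115.69 = $349.48
Taxable wages = $4,761.85 − $349.48 = $4,412.37
State tax withheld: $4,412.37 × 0.0767 = $338.43
Federal income tax: $4,412.37 × 0.1191 = $525.51
Medicare tax: $4,761.85 × 0.025 = $119.05
State disability insurance: annual cap $93,264.55 already reached (YTD $98,413.91), so $0.00
Total deductions = $233.79 + $115.69 + $338.43 + $525.51 + $119.05 + $0.00 = $1,332.47
Net pay = $4,761.85 − $1,332.47 = $3,429.38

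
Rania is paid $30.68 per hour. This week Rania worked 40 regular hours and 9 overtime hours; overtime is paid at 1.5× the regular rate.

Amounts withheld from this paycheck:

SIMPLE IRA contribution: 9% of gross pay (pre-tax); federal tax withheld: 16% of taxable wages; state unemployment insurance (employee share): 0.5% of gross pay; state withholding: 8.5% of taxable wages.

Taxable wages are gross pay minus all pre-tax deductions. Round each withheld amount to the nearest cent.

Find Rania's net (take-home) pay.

Regular pay: 40 × $30.68 = $1,227.20
Overtime pay: 9 × $30.68 × 1.5 = $414.18
Gross pay = $1,227.20 + $414.18 = $1,641.38
SIMPLE IRA contribution: $1,641.38 × 0.09 = $147.72
Taxable wages = $1,641.38 − $147.72 = $1,493.66
Federal tax withheld: $1,493.66 × 0.16 = $238.99
State withholding: $1,493.66 × 0.085 = $126.96
State unemployment insurance (employee share): $1,641.38 × 0.005 = $8.21
Total deductions = $147.72 + $238.99 + $126.96 + $8.21 = $521.88
Net pay = $1,641.38 − $521.88 = $1,119.50

$1,119.50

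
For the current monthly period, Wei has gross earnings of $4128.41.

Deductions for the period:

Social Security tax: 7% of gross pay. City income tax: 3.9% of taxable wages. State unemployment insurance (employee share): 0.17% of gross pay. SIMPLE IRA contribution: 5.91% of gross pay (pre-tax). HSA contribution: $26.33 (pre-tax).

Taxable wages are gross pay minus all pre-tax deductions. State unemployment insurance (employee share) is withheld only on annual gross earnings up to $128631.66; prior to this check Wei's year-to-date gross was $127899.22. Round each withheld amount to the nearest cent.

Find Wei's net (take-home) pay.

$3417.38

HSA contribution: $26.33
SIMPLE IRA contribution: $4128.41 × 0.0591 = $243.99
Pre-tax total = $26.33 + $243.99 = $270.32
Taxable wages = $4128.41 − $270.32 = $3858.09
City income tax: $3858.09 × 0.039 = $150.47
Social Security tax: $4128.41 × 0.07 = $288.99
State unemployment insurance (employee share): only $128631.66 − $127899.22 = $732.44 of this check is subject → $732.44 × 0.0017 = $1.25
Total deductions = $26.33 + $243.99 + $150.47 + $288.99 + $1.25 = $711.03
Net pay = $4128.41 − $711.03 = $3417.38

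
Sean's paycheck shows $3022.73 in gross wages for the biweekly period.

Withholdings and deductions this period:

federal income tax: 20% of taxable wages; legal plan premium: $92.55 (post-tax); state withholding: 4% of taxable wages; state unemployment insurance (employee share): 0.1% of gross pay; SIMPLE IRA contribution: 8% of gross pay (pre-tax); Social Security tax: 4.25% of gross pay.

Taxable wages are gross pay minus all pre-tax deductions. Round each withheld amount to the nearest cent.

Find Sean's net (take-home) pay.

SIMPLE IRA contribution: $3022.73 × 0.08 = $241.82
Taxable wages = $3022.73 − $241.82 = $2780.91
State withholding: $2780.91 × 0.04 = $111.24
Federal income tax: $2780.91 × 0.2 = $556.18
Social Security tax: $3022.73 × 0.0425 = $128.47
State unemployment insurance (employee share): $3022.73 × 0.001 = $3.02
Legal plan premium: $92.55
Total deductions = $241.82 + $111.24 + $556.18 + $128.47 + $3.02 + $92.55 = $1133.28
Net pay = $3022.73 − $1133.28 = $1889.45

$1889.45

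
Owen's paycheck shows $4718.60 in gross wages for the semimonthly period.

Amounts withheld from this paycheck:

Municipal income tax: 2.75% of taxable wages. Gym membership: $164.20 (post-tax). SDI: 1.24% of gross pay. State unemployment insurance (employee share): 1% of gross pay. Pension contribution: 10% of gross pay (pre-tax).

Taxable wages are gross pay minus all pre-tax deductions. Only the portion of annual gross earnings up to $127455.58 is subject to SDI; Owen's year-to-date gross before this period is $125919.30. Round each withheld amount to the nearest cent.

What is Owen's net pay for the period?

Pension contribution: $4718.60 × 0.1 = $471.86
Taxable wages = $4718.60 − $471.86 = $4246.74
Municipal income tax: $4246.74 × 0.0275 = $116.79
State unemployment insurance (employee share): $4718.60 × 0.01 = $47.19
SDI: only $127455.58 − $125919.30 = $1536.28 of this check is subject → $1536.28 × 0.0124 = $19.05
Gym membership: $164.20
Total deductions = $471.86 + $116.79 + $47.19 + $19.05 + $164.20 = $819.09
Net pay = $4718.60 − $819.09 = $3899.51

$3899.51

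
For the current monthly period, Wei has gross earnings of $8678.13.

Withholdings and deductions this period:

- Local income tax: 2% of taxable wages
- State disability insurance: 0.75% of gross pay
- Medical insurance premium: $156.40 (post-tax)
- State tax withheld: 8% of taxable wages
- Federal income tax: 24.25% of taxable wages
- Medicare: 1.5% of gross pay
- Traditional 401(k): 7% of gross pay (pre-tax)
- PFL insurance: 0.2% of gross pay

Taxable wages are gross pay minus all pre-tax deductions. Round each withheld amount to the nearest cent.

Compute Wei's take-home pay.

Traditional 401(k): $8678.13 × 0.07 = $607.47
Taxable wages = $8678.13 − $607.47 = $8070.66
Local income tax: $8070.66 × 0.02 = $161.41
State tax withheld: $8070.66 × 0.08 = $645.65
Federal income tax: $8070.66 × 0.2425 = $1957.14
PFL insurance: $8678.13 × 0.002 = $17.36
State disability insurance: $8678.13 × 0.0075 = $65.09
Medicare: $8678.13 × 0.015 = $130.17
Medical insurance premium: $156.40
Total deductions = $607.47 + $161.41 + $645.65 + $1957.14 + $17.36 + $65.09 + $130.17 + $156.40 = $3740.69
Net pay = $8678.13 − $3740.69 = $4937.44

$4937.44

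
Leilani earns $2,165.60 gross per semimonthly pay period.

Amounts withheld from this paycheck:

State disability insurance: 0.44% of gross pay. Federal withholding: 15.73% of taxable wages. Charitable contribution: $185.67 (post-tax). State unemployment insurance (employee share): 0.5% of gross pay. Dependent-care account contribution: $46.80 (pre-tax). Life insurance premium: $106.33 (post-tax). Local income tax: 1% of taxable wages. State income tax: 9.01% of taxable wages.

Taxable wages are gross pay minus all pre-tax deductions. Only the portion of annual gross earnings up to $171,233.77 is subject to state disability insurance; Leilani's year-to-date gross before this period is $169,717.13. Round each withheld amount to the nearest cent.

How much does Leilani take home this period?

$1,263.92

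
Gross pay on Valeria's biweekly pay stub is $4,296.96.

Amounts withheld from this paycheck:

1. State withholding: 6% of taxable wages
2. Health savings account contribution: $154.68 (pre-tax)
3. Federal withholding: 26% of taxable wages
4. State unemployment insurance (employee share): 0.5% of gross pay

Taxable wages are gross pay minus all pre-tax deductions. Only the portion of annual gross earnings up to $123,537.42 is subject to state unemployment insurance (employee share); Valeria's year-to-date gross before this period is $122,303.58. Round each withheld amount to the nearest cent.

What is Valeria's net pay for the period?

Health savings account contribution: $154.68
Taxable wages = $4,296.96 − $154.68 = $4,142.28
State withholding: $4,142.28 × 0.06 = $248.54
Federal withholding: $4,142.28 × 0.26 = $1,076.99
State unemployment insurance (employee share): only $123,537.42 − $122,303.58 = $1,233.84 of this check is subject → $1,233.84 × 0.005 = $6.17
Total deductions = $154.68 + $248.54 + $1,076.99 + $6.17 = $1,486.38
Net pay = $4,296.96 − $1,486.38 = $2,810.58

$2,810.58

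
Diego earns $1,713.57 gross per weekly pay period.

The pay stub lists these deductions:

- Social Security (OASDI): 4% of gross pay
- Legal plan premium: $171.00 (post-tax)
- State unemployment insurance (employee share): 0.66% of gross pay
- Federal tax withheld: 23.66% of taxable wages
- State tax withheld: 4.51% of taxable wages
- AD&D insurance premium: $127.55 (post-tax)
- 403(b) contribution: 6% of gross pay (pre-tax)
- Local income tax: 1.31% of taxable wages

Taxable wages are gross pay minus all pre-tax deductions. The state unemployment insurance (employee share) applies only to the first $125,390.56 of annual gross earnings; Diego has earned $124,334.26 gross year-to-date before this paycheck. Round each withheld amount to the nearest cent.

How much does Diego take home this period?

403(b) contribution: $1,713.57 × 0.06 = $102.81
Taxable wages = $1,713.57 − $102.81 = $1,610.76
Federal tax withheld: $1,610.76 × 0.2366 = $381.11
State tax withheld: $1,610.76 × 0.0451 = $72.65
Local income tax: $1,610.76 × 0.0131 = $21.10
State unemployment insurance (employee share): only $125,390.56 − $124,334.26 = $1,056.30 of this check is subject → $1,056.30 × 0.0066 = $6.97
Social Security (OASDI): $1,713.57 × 0.04 = $68.54
AD&D insurance premium: $127.55
Legal plan premium: $171.00
Total deductions = $102.81 + $381.11 + $72.65 + $21.10 + $6.97 + $68.54 + $127.55 + $171.00 = $951.73
Net pay = $1,713.57 − $951.73 = $761.84

$761.84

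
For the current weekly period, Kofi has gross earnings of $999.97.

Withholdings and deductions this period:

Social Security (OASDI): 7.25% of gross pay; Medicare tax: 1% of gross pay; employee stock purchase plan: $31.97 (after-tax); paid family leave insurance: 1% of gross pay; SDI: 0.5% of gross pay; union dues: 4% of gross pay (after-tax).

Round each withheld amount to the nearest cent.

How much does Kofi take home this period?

$830.50

Paid family leave insurance: $999.97 × 0.01 = $10.00
Medicare tax: $999.97 × 0.01 = $10.00
Social Security (OASDI): $999.97 × 0.0725 = $72.50
SDI: $999.97 × 0.005 = $5.00
Union dues: $999.97 × 0.04 = $40.00
Employee stock purchase plan: $31.97
Total deductions = $10.00 + $10.00 + $72.50 + $5.00 + $40.00 + $31.97 = $169.47
Net pay = $999.97 − $169.47 = $830.50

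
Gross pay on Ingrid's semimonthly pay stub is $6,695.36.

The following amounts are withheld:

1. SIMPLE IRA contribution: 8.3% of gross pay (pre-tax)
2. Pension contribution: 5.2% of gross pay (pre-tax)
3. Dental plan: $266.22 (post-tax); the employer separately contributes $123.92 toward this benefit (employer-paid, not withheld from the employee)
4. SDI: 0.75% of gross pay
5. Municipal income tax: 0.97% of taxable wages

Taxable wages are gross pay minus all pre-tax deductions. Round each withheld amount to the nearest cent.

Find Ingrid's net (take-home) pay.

$5,418.87

SIMPLE IRA contribution: $6,695.36 × 0.083 = $555.71
Pension contribution: $6,695.36 × 0.052 = $348.16
Pre-tax total = $555.71 + $348.16 = $903.87
Taxable wages = $6,695.36 − $903.87 = $5,791.49
Municipal income tax: $5,791.49 × 0.0097 = $56.18
SDI: $6,695.36 × 0.0075 = $50.22
Dental plan: $266.22
(Employer's $123.92 toward dental plan is not withheld from the employee.)
Total deductions = $555.71 + $348.16 + $56.18 + $50.22 + $266.22 = $1,276.49
Net pay = $6,695.36 − $1,276.49 = $5,418.87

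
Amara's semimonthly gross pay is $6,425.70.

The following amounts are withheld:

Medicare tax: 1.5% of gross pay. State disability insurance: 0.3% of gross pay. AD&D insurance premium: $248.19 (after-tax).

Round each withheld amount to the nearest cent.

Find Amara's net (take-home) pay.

$6,061.84

State disability insurance: $6,425.70 × 0.003 = $19.28
Medicare tax: $6,425.70 × 0.015 = $96.39
AD&D insurance premium: $248.19
Total deductions = $19.28 + $96.39 + $248.19 = $363.86
Net pay = $6,425.70 − $363.86 = $6,061.84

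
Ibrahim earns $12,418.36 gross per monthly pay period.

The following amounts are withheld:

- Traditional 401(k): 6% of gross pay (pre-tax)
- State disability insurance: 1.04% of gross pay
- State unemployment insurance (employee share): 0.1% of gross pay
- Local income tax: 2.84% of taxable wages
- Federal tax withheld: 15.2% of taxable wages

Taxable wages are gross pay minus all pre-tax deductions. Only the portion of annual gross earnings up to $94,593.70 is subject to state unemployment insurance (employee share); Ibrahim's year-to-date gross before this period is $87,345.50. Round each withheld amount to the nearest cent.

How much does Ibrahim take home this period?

Traditional 401(k): $12,418.36 × 0.06 = $745.10
Taxable wages = $12,418.36 − $745.10 = $11,673.26
Federal tax withheld: $11,673.26 × 0.152 = $1,774.34
Local income tax: $11,673.26 × 0.0284 = $331.52
State disability insurance: $12,418.36 × 0.0104 = $129.15
State unemployment insurance (employee share): only $94,593.70 − $87,345.50 = $7,248.20 of this check is subject → $7,248.20 × 0.001 = $7.25
Total deductions = $745.10 + $1,774.34 + $331.52 + $129.15 + $7.25 = $2,987.36
Net pay = $12,418.36 − $2,987.36 = $9,431.00

$9,431.00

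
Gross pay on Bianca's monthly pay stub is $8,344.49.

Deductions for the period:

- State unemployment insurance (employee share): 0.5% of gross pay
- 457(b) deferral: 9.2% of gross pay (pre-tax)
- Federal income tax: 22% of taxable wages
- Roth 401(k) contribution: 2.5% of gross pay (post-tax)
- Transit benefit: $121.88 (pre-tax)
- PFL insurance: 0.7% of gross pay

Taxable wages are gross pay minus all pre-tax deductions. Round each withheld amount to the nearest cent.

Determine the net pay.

Transit benefit: $121.88
457(b) deferral: $8,344.49 × 0.092 = $767.69
Pre-tax total = $121.88 + $767.69 = $889.57
Taxable wages = $8,344.49 − $889.57 = $7,454.92
Federal income tax: $7,454.92 × 0.22 = $1,640.08
PFL insurance: $8,344.49 × 0.007 = $58.41
State unemployment insurance (employee share): $8,344.49 × 0.005 = $41.72
Roth 401(k) contribution: $8,344.49 × 0.025 = $208.61
Total deductions = $121.88 + $767.69 + $1,640.08 + $58.41 + $41.72 + $208.61 = $2,838.39
Net pay = $8,344.49 − $2,838.39 = $5,506.10

$5,506.10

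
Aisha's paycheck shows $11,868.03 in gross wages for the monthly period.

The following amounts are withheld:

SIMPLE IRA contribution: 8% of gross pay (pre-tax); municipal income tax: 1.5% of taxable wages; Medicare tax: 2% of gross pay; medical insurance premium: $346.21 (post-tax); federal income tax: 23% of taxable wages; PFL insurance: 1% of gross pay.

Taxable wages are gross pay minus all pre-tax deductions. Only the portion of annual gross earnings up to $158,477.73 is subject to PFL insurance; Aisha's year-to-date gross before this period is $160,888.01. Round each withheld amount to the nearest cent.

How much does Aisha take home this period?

$7,659.96

SIMPLE IRA contribution: $11,868.03 × 0.08 = $949.44
Taxable wages = $11,868.03 − $949.44 = $10,918.59
Federal income tax: $10,918.59 × 0.23 = $2,511.28
Municipal income tax: $10,918.59 × 0.015 = $163.78
Medicare tax: $11,868.03 × 0.02 = $237.36
PFL insurance: annual cap $158,477.73 already reached (YTD $160,888.01), so $0.00
Medical insurance premium: $346.21
Total deductions = $949.44 + $2,511.28 + $163.78 + $237.36 + $0.00 + $346.21 = $4,208.07
Net pay = $11,868.03 − $4,208.07 = $7,659.96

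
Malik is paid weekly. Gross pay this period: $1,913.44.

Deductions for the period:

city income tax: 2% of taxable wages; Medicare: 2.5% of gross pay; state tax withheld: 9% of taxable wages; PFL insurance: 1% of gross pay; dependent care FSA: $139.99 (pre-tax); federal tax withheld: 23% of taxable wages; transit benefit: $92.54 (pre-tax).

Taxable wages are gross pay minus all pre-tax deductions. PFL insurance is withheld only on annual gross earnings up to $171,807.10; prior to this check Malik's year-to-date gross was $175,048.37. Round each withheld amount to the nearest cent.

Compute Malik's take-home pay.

$1,061.56

Transit benefit: $92.54
Dependent care FSA: $139.99
Pre-tax total = $92.54 + $139.99 = $232.53
Taxable wages = $1,913.44 − $232.53 = $1,680.91
Federal tax withheld: $1,680.91 × 0.23 = $386.61
City income tax: $1,680.91 × 0.02 = $33.62
State tax withheld: $1,680.91 × 0.09 = $151.28
Medicare: $1,913.44 × 0.025 = $47.84
PFL insurance: annual cap $171,807.10 already reached (YTD $175,048.37), so $0.00
Total deductions = $92.54 + $139.99 + $386.61 + $33.62 + $151.28 + $47.84 + $0.00 = $851.88
Net pay = $1,913.44 − $851.88 = $1,061.56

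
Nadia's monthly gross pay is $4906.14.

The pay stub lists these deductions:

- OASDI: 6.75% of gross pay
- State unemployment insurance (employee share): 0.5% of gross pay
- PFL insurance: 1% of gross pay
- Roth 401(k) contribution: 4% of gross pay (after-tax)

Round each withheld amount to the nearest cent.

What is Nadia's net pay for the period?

$4305.14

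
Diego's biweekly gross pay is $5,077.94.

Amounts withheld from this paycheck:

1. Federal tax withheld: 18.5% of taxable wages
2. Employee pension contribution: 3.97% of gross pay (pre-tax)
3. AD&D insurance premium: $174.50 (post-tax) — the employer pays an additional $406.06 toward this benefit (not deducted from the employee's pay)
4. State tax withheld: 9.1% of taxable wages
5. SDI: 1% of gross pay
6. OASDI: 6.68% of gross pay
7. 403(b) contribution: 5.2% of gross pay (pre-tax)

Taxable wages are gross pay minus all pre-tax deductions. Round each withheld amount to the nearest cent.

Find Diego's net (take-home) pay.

Employee pension contribution: $5,077.94 × 0.0397 = $201.59
403(b) contribution: $5,077.94 × 0.052 = $264.05
Pre-tax total = $201.59 + $264.05 = $465.64
Taxable wages = $5,077.94 − $465.64 = $4,612.30
Federal tax withheld: $4,612.30 × 0.185 = $853.28
State tax withheld: $4,612.30 × 0.091 = $419.72
OASDI: $5,077.94 × 0.0668 = $339.21
SDI: $5,077.94 × 0.01 = $50.78
AD&D insurance premium: $174.50
(Employer's $406.06 toward AD&D insurance premium is not withheld from the employee.)
Total deductions = $201.59 + $264.05 + $853.28 + $419.72 + $339.21 + $50.78 + $174.50 = $2,303.13
Net pay = $5,077.94 − $2,303.13 = $2,774.81

$2,774.81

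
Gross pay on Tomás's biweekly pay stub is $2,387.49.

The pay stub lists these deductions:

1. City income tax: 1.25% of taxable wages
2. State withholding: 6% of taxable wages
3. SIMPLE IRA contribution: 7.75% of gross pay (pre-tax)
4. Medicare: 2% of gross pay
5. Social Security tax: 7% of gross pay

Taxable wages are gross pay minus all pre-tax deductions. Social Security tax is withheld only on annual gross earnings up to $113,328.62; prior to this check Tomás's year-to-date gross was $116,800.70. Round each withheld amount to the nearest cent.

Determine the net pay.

$1,995.03

SIMPLE IRA contribution: $2,387.49 × 0.0775 = $185.03
Taxable wages = $2,387.49 − $185.03 = $2,202.46
State withholding: $2,202.46 × 0.06 = $132.15
City income tax: $2,202.46 × 0.0125 = $27.53
Medicare: $2,387.49 × 0.02 = $47.75
Social Security tax: annual cap $113,328.62 already reached (YTD $116,800.70), so $0.00
Total deductions = $185.03 + $132.15 + $27.53 + $47.75 + $0.00 = $392.46
Net pay = $2,387.49 − $392.46 = $1,995.03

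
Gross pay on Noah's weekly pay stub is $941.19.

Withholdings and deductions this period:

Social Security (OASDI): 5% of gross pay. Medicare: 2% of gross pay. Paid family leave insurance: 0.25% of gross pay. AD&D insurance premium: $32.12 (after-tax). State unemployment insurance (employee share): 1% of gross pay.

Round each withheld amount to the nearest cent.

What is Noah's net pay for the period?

Paid family leave insurance: $941.19 × 0.0025 = $2.35
Medicare: $941.19 × 0.02 = $18.82
State unemployment insurance (employee share): $941.19 × 0.01 = $9.41
Social Security (OASDI): $941.19 × 0.05 = $47.06
AD&D insurance premium: $32.12
Total deductions = $2.35 + $18.82 + $9.41 + $47.06 + $32.12 = $109.76
Net pay = $941.19 − $109.76 = $831.43

$831.43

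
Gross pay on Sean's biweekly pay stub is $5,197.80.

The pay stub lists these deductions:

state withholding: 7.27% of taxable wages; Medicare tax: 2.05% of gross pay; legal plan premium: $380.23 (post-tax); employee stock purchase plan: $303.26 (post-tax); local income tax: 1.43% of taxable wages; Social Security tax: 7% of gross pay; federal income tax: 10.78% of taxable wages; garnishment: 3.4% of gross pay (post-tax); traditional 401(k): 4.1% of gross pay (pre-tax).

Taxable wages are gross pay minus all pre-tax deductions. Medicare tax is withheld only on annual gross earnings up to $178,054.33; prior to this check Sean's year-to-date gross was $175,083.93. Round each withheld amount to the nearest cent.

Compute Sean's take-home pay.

$2,728.71

Traditional 401(k): $5,197.80 × 0.041 = $213.11
Taxable wages = $5,197.80 − $213.11 = $4,984.69
State withholding: $4,984.69 × 0.0727 = $362.39
Federal income tax: $4,984.69 × 0.1078 = $537.35
Local income tax: $4,984.69 × 0.0143 = $71.28
Medicare tax: only $178,054.33 − $175,083.93 = $2,970.40 of this check is subject → $2,970.40 × 0.0205 = $60.89
Social Security tax: $5,197.80 × 0.07 = $363.85
Garnishment: $5,197.80 × 0.034 = $176.73
Employee stock purchase plan: $303.26
Legal plan premium: $380.23
Total deductions = $213.11 + $362.39 + $537.35 + $71.28 + $60.89 + $363.85 + $176.73 + $303.26 + $380.23 = $2,469.09
Net pay = $5,197.80 − $2,469.09 = $2,728.71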